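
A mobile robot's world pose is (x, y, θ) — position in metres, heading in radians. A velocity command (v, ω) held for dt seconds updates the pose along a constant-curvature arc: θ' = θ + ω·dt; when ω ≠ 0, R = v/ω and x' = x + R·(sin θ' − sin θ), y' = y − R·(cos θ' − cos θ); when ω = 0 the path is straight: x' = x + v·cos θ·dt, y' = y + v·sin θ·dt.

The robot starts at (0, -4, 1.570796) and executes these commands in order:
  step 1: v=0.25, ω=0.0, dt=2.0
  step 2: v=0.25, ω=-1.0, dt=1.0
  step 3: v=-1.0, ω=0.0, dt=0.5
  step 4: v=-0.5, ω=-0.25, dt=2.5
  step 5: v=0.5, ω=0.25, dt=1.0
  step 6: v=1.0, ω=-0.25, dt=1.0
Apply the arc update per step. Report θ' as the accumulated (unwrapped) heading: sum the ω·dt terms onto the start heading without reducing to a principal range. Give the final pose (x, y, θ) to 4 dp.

(-0.0024, -3.7681, -0.0542)

step 1: θ'=1.5708 (straight) → pose (0.0000, -3.5000, 1.5708)
step 2: θ'=0.5708 (R=-0.2500) → pose (0.1149, -3.2896, 0.5708)
step 3: θ'=0.5708 (straight) → pose (-0.3058, -3.5598, 0.5708)
step 4: θ'=-0.0542 (R=2.0000) → pose (-1.4948, -3.8739, -0.0542)
step 5: θ'=0.1958 (R=2.0000) → pose (-0.9973, -3.8386, 0.1958)
step 6: θ'=-0.0542 (R=-4.0000) → pose (-0.0024, -3.7681, -0.0542)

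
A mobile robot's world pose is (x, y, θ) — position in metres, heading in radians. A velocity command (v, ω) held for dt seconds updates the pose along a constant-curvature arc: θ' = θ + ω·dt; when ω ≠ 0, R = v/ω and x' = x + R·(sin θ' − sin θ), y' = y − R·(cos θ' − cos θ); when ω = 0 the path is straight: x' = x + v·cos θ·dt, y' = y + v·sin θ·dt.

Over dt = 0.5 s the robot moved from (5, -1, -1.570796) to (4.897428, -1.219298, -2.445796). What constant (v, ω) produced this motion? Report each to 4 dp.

v = 0.5000, ω = -1.7500

Δθ = -2.445796 − -1.570796 = -0.875000
ω = Δθ/dt = -0.875000/0.5 = -1.7500
R = −Δy/(cos θ' − cos θ) = -0.2857
v = R·ω = -0.2857·-1.7500 = 0.5000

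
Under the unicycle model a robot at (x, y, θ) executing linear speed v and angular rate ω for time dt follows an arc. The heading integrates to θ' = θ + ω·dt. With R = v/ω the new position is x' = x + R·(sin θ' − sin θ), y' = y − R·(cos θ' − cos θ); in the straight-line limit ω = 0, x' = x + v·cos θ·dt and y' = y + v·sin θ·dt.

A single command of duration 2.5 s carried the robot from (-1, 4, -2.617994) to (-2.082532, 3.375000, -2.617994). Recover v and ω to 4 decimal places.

v = 0.5000, ω = 0.0000

Δθ = -2.617994 − -2.617994 = 0.000000
ω = Δθ/dt = 0.000000/2.5 = 0.0000
ω = 0 → v = (Δx·cos θ + Δy·sin θ)/dt = 0.5000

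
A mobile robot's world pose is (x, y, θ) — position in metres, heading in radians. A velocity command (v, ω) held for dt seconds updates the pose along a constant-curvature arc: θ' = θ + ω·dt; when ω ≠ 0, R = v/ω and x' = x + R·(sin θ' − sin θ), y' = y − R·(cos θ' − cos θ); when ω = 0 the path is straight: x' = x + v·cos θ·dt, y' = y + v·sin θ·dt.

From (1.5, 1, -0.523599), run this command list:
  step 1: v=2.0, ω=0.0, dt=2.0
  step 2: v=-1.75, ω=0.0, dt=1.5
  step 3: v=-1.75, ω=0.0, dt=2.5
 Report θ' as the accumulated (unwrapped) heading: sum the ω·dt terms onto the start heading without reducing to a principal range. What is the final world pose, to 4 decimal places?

(-1.0981, 2.5000, -0.5236)

step 1: θ'=-0.5236 (straight) → pose (4.9641, -1.0000, -0.5236)
step 2: θ'=-0.5236 (straight) → pose (2.6908, 0.3125, -0.5236)
step 3: θ'=-0.5236 (straight) → pose (-1.0981, 2.5000, -0.5236)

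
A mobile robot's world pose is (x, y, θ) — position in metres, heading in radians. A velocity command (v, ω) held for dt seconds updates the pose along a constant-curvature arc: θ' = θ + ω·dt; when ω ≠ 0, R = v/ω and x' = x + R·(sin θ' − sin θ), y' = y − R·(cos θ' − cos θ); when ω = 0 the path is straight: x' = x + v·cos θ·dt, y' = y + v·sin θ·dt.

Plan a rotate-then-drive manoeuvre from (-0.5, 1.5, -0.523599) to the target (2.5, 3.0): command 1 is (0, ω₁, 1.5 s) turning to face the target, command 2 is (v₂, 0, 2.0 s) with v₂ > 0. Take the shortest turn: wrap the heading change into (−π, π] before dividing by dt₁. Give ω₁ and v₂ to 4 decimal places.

heading to target = atan2(3−1.5, 2.5−-0.5) = 0.4636
Δθ = wrap(0.4636 − -0.5236) = 0.9872; ω₁ = Δθ/dt₁ = 0.6582
distance = √((2.5−-0.5)² + (3−1.5)²) = 3.3541; v₂ = distance/dt₂ = 1.6771

ω₁ = 0.6582, v₂ = 1.6771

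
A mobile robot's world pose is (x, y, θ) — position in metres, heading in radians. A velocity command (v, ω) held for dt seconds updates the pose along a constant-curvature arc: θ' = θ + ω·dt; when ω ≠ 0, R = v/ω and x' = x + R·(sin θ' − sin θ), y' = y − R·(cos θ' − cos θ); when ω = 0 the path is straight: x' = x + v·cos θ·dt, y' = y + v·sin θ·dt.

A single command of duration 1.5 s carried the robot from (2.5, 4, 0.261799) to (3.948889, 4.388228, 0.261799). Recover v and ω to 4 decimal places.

Δθ = 0.261799 − 0.261799 = 0.000000
ω = Δθ/dt = 0.000000/1.5 = 0.0000
ω = 0 → v = (Δx·cos θ + Δy·sin θ)/dt = 1.0000

v = 1.0000, ω = 0.0000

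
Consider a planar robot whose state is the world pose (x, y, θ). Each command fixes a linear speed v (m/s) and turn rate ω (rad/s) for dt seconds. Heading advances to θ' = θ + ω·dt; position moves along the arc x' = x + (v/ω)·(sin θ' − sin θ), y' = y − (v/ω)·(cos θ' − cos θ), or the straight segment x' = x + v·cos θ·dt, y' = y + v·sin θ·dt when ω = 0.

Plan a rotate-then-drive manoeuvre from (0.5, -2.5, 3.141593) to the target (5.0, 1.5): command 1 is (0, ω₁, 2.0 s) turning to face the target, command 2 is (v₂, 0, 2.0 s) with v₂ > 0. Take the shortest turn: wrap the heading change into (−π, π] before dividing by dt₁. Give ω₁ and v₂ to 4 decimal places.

heading to target = atan2(1.5−-2.5, 5−0.5) = 0.7266
Δθ = wrap(0.7266 − 3.1416) = -2.4150; ω₁ = Δθ/dt₁ = -1.2075
distance = √((5−0.5)² + (1.5−-2.5)²) = 6.0208; v₂ = distance/dt₂ = 3.0104

ω₁ = -1.2075, v₂ = 3.0104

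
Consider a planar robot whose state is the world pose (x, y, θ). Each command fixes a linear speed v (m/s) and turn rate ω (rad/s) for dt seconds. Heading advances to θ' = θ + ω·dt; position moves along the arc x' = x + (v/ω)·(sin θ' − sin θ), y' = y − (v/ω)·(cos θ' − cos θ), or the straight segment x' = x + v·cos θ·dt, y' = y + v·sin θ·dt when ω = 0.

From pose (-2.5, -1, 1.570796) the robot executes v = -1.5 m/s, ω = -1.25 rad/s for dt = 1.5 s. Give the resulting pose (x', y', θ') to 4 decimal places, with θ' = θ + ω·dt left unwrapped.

θ' = 1.5708 + -1.25·1.5 = -0.3042
R = v/ω = -1.5/-1.25 = 1.2000
x' = -2.5 + 1.2000·(sin -0.3042 − sin 1.5708) = -4.0594
y' = -1 − 1.2000·(cos -0.3042 − cos 1.5708) = -2.1449

(-4.0594, -2.1449, -0.3042)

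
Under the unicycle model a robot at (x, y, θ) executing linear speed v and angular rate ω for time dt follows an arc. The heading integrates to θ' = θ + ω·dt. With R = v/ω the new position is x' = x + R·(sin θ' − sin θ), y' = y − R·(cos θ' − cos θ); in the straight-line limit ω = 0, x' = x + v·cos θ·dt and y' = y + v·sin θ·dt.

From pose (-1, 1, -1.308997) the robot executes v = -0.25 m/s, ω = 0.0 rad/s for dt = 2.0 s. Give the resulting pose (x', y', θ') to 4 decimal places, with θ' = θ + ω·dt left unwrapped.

θ' = -1.3090 + 0.0·2.0 = -1.3090
ω = 0 → straight: x' = -1 + -0.25·cos(-1.3090)·2.0 = -1.1294
y' = 1 + -0.25·sin(-1.3090)·2.0 = 1.4830

(-1.1294, 1.4830, -1.3090)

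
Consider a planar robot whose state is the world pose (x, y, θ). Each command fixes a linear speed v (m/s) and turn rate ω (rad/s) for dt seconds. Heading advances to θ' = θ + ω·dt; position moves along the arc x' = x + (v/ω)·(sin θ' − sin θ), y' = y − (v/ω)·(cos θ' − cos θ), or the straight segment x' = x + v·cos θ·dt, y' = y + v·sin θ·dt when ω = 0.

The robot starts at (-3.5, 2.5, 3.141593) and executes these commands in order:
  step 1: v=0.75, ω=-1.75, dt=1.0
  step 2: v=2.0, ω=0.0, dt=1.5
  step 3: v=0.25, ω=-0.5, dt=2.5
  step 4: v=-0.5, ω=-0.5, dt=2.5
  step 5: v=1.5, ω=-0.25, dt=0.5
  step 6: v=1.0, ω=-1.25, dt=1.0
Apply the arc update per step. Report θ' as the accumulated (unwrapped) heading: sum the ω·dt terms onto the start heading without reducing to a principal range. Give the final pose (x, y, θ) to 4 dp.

step 1: θ'=1.3916 (R=-0.4286) → pose (-3.9217, 3.0050, 1.3916)
step 2: θ'=1.3916 (straight) → pose (-3.3870, 5.9569, 1.3916)
step 3: θ'=0.1416 (R=-0.5000) → pose (-2.9655, 6.3628, 0.1416)
step 4: θ'=-1.1084 (R=1.0000) → pose (-4.0016, 6.9067, -1.1084)
step 5: θ'=-1.2334 (R=-6.0000) → pose (-3.7099, 6.2163, -1.2334)
step 6: θ'=-2.4834 (R=-0.8000) → pose (-3.9754, 5.3186, -2.4834)

(-3.9754, 5.3186, -2.4834)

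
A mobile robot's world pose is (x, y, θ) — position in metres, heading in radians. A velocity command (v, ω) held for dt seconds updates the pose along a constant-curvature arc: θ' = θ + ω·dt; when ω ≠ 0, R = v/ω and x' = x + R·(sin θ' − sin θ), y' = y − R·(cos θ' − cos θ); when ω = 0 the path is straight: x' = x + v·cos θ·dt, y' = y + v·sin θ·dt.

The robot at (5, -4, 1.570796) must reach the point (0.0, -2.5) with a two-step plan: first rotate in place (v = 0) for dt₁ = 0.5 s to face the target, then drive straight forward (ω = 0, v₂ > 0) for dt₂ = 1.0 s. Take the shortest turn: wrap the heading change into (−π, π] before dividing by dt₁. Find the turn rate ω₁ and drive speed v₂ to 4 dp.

ω₁ = 2.5587, v₂ = 5.2202

heading to target = atan2(-2.5−-4, 0−5) = 2.8501
Δθ = wrap(2.8501 − 1.5708) = 1.2793; ω₁ = Δθ/dt₁ = 2.5587
distance = √((0−5)² + (-2.5−-4)²) = 5.2202; v₂ = distance/dt₂ = 5.2202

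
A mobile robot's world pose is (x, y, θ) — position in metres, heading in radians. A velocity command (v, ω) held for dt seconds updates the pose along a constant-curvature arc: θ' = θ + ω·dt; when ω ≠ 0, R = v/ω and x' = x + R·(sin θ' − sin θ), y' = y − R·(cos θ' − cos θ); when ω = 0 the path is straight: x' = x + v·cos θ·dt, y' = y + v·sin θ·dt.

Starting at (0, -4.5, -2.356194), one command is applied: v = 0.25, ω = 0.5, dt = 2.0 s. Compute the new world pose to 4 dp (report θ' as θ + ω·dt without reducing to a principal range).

θ' = -2.3562 + 0.5·2.0 = -1.3562
R = v/ω = 0.25/0.5 = 0.5000
x' = 0 + 0.5000·(sin -1.3562 − sin -2.3562) = -0.1350
y' = -4.5 − 0.5000·(cos -1.3562 − cos -2.3562) = -4.9600

(-0.1350, -4.9600, -1.3562)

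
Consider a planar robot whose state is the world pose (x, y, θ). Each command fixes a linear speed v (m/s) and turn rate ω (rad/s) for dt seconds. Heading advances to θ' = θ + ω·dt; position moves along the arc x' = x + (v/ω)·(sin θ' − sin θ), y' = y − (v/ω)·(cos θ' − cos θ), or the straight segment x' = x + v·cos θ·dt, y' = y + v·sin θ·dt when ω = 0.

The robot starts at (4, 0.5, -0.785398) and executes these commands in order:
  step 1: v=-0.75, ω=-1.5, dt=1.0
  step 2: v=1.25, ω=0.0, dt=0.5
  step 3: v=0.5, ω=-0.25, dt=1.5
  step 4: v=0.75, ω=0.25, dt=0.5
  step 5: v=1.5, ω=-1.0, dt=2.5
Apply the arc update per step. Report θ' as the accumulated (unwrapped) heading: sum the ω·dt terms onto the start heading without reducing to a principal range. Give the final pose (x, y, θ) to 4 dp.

step 1: θ'=-2.2854 (R=0.5000) → pose (3.9759, 1.1812, -2.2854)
step 2: θ'=-2.2854 (straight) → pose (3.5663, 0.7091, -2.2854)
step 3: θ'=-2.6604 (R=-2.0000) → pose (2.9813, 0.2469, -2.6604)
step 4: θ'=-2.5354 (R=3.0000) → pose (2.6606, 0.0530, -2.5354)
step 5: θ'=-5.0354 (R=-1.5000) → pose (0.3835, 1.7619, -5.0354)

(0.3835, 1.7619, -5.0354)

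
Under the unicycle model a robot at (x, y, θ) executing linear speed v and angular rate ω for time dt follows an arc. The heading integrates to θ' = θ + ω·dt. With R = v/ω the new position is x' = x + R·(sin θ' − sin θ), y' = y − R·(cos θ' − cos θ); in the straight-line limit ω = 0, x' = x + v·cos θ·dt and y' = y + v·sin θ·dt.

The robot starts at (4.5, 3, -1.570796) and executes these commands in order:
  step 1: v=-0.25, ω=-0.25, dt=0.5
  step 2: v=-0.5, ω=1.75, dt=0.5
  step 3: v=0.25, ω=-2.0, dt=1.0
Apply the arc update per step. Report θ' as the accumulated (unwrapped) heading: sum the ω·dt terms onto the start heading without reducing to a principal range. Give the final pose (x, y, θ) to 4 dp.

(4.3813, 3.1512, -2.8208)

step 1: θ'=-1.6958 (R=1.0000) → pose (4.5078, 3.1247, -1.6958)
step 2: θ'=-0.8208 (R=-0.2857) → pose (4.4334, 3.3550, -0.8208)
step 3: θ'=-2.8208 (R=-0.1250) → pose (4.3813, 3.1512, -2.8208)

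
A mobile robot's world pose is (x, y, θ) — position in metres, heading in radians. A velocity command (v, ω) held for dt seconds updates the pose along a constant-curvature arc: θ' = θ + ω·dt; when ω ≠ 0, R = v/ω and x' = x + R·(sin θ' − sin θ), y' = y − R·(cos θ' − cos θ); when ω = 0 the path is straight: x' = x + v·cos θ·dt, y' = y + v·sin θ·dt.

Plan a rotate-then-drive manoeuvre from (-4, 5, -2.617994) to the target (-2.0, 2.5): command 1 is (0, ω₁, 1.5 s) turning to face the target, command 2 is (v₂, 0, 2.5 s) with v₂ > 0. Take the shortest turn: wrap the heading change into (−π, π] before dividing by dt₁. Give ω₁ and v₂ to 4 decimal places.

ω₁ = 1.1480, v₂ = 1.2806

heading to target = atan2(2.5−5, -2−-4) = -0.8961
Δθ = wrap(-0.8961 − -2.6180) = 1.7219; ω₁ = Δθ/dt₁ = 1.1480
distance = √((-2−-4)² + (2.5−5)²) = 3.2016; v₂ = distance/dt₂ = 1.2806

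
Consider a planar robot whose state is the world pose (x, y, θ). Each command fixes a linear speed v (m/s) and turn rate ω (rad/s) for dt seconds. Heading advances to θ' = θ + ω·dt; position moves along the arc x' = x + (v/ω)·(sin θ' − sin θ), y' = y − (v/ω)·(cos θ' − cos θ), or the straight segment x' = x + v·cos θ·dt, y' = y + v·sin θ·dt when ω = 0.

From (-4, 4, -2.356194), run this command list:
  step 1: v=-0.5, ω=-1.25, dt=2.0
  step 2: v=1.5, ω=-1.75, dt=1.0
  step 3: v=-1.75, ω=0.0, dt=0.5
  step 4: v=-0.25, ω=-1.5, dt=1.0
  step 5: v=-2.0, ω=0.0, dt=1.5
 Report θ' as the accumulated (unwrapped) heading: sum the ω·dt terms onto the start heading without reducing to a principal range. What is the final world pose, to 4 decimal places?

(-2.3905, 7.7323, -8.1062)

step 1: θ'=-4.8562 (R=0.4000) → pose (-3.3213, 3.6598, -4.8562)
step 2: θ'=-6.6062 (R=-0.8571) → pose (-2.2009, 4.3498, -6.6062)
step 3: θ'=-6.6062 (straight) → pose (-3.0307, 4.6276, -6.6062)
step 4: θ'=-8.1062 (R=0.1667) → pose (-3.1392, 4.8272, -8.1062)
step 5: θ'=-8.1062 (straight) → pose (-2.3905, 7.7323, -8.1062)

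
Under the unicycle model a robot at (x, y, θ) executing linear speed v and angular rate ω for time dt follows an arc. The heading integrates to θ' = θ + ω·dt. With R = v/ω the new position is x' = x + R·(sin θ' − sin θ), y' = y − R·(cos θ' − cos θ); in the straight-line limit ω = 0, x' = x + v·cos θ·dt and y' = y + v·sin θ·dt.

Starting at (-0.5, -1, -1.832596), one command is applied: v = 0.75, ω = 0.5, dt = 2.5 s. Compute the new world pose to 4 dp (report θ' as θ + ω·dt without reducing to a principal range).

θ' = -1.8326 + 0.5·2.5 = -0.5826
R = v/ω = 0.75/0.5 = 1.5000
x' = -0.5 + 1.5000·(sin -0.5826 − sin -1.8326) = 0.1236
y' = -1 − 1.5000·(cos -0.5826 − cos -1.8326) = -2.6408

(0.1236, -2.6408, -0.5826)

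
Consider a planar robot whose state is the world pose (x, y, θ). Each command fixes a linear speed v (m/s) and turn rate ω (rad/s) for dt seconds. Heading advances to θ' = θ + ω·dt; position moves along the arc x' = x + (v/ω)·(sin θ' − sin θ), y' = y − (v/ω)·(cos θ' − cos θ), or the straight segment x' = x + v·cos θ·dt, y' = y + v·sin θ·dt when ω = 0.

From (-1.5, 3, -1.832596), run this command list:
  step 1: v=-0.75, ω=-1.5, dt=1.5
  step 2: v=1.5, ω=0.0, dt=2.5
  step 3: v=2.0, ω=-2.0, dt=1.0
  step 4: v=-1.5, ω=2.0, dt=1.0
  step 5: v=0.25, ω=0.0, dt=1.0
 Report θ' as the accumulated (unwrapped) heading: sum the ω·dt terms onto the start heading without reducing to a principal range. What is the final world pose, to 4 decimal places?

(-2.8166, 6.7899, -4.0826)

step 1: θ'=-4.0826 (R=0.5000) → pose (-0.6130, 3.1651, -4.0826)
step 2: θ'=-4.0826 (straight) → pose (-2.8216, 6.1956, -4.0826)
step 3: θ'=-6.0826 (R=-1.0000) → pose (-2.2127, 7.7646, -6.0826)
step 4: θ'=-4.0826 (R=-0.7500) → pose (-2.6694, 6.5879, -4.0826)
step 5: θ'=-4.0826 (straight) → pose (-2.8166, 6.7899, -4.0826)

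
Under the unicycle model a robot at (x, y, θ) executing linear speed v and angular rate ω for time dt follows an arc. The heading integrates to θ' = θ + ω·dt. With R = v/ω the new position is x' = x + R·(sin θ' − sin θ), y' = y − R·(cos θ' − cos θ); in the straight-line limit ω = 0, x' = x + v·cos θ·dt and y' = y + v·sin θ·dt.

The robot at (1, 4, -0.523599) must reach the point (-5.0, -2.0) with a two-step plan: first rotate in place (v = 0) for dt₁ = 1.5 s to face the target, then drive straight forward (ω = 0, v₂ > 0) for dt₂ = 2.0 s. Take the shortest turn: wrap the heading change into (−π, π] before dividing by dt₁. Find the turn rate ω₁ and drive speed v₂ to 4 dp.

heading to target = atan2(-2−4, -5−1) = -2.3562
Δθ = wrap(-2.3562 − -0.5236) = -1.8326; ω₁ = Δθ/dt₁ = -1.2217
distance = √((-5−1)² + (-2−4)²) = 8.4853; v₂ = distance/dt₂ = 4.2426

ω₁ = -1.2217, v₂ = 4.2426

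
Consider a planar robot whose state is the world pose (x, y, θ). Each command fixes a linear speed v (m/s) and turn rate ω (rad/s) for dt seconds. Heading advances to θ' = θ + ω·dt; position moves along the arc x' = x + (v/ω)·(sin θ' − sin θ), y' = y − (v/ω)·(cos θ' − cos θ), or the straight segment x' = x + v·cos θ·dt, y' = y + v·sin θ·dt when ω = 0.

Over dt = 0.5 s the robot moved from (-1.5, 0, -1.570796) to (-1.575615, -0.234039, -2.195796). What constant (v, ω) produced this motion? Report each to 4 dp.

v = 0.5000, ω = -1.2500

Δθ = -2.195796 − -1.570796 = -0.625000
ω = Δθ/dt = -0.625000/0.5 = -1.2500
R = −Δy/(cos θ' − cos θ) = -0.4000
v = R·ω = -0.4000·-1.2500 = 0.5000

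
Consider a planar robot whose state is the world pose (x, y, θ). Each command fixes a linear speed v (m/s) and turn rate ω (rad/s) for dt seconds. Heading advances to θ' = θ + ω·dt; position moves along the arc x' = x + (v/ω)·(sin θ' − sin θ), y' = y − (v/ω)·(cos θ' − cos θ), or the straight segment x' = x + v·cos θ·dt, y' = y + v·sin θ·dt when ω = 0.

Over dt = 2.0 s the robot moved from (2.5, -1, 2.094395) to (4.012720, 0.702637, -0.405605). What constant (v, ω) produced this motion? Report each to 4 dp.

v = 1.5000, ω = -1.2500

Δθ = -0.405605 − 2.094395 = -2.500000
ω = Δθ/dt = -2.500000/2.0 = -1.2500
R = −Δy/(cos θ' − cos θ) = -1.2000
v = R·ω = -1.2000·-1.2500 = 1.5000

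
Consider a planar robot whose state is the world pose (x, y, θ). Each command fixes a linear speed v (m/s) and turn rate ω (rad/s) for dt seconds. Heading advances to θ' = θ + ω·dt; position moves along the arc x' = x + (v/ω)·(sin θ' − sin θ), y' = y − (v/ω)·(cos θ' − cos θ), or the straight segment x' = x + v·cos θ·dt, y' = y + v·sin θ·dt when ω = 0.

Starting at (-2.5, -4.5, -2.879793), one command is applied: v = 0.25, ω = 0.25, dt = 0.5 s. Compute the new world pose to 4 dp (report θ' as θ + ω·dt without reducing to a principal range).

θ' = -2.8798 + 0.25·0.5 = -2.7548
R = v/ω = 0.25/0.25 = 1.0000
x' = -2.5 + 1.0000·(sin -2.7548 − sin -2.8798) = -2.6184
y' = -4.5 − 1.0000·(cos -2.7548 − cos -2.8798) = -4.5398

(-2.6184, -4.5398, -2.7548)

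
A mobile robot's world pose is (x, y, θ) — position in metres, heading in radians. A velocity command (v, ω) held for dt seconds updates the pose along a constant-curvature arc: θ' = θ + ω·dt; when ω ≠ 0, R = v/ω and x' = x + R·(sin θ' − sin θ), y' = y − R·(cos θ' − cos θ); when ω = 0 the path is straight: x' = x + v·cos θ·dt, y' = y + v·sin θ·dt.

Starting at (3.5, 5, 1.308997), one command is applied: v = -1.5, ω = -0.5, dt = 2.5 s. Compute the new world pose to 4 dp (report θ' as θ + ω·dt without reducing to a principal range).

θ' = 1.3090 + -0.5·2.5 = 0.0590
R = v/ω = -1.5/-0.5 = 3.0000
x' = 3.5 + 3.0000·(sin 0.0590 − sin 1.3090) = 0.7791
y' = 5 − 3.0000·(cos 0.0590 − cos 1.3090) = 2.7817

(0.7791, 2.7817, 0.0590)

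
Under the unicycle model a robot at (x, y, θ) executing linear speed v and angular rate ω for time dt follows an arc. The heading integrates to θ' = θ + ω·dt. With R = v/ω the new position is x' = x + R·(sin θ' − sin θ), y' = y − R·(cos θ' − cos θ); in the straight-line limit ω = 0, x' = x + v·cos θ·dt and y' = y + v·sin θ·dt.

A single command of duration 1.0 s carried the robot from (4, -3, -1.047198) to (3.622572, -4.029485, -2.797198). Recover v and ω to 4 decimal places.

v = 1.2500, ω = -1.7500

Δθ = -2.797198 − -1.047198 = -1.750000
ω = Δθ/dt = -1.750000/1.0 = -1.7500
R = −Δy/(cos θ' − cos θ) = -0.7143
v = R·ω = -0.7143·-1.7500 = 1.2500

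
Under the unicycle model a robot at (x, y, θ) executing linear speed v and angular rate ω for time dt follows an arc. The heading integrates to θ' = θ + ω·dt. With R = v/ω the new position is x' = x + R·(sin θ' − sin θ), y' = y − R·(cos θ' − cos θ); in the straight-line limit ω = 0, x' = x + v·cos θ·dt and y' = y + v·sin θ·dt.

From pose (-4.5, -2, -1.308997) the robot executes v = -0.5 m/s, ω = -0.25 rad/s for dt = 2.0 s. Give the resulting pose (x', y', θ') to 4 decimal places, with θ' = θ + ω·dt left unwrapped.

(-4.5117, -1.0105, -1.8090)

θ' = -1.3090 + -0.25·2.0 = -1.8090
R = v/ω = -0.5/-0.25 = 2.0000
x' = -4.5 + 2.0000·(sin -1.8090 − sin -1.3090) = -4.5117
y' = -2 − 2.0000·(cos -1.8090 − cos -1.3090) = -1.0105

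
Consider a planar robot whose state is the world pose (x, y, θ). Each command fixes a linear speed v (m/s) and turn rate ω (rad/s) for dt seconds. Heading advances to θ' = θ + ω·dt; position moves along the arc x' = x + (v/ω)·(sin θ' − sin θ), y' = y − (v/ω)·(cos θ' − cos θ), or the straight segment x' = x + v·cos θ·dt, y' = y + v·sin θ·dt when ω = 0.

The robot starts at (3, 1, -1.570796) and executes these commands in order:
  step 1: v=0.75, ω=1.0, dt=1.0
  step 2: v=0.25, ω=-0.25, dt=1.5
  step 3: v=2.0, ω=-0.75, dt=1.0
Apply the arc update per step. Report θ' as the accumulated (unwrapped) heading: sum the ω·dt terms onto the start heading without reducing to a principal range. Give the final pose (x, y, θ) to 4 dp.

step 1: θ'=-0.5708 (R=0.7500) → pose (3.3448, 0.3689, -0.5708)
step 2: θ'=-0.9458 (R=-1.0000) → pose (3.6154, 0.1125, -0.9458)
step 3: θ'=-1.6958 (R=-2.6667) → pose (4.0987, -1.7802, -1.6958)

(4.0987, -1.7802, -1.6958)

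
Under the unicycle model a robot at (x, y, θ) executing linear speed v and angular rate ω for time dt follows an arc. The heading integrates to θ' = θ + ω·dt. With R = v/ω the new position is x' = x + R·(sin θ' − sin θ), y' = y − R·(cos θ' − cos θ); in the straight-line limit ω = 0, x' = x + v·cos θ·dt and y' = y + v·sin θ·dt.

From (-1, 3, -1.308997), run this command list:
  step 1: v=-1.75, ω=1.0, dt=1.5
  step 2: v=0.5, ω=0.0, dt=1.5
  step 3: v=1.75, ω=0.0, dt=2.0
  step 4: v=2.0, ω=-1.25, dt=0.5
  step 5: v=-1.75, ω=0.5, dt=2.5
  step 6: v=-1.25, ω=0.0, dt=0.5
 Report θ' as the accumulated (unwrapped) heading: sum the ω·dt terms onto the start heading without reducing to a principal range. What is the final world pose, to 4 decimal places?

(-2.3227, 3.7200, 0.8160)

step 1: θ'=0.1910 (R=-1.7500) → pose (-3.0226, 4.2652, 0.1910)
step 2: θ'=0.1910 (straight) → pose (-2.2862, 4.4076, 0.1910)
step 3: θ'=0.1910 (straight) → pose (1.1501, 5.0721, 0.1910)
step 4: θ'=-0.4340 (R=-1.6000) → pose (2.1267, 4.9528, -0.4340)
step 5: θ'=0.8160 (R=-3.5000) → pose (-1.8945, 4.1753, 0.8160)
step 6: θ'=0.8160 (straight) → pose (-2.3227, 3.7200, 0.8160)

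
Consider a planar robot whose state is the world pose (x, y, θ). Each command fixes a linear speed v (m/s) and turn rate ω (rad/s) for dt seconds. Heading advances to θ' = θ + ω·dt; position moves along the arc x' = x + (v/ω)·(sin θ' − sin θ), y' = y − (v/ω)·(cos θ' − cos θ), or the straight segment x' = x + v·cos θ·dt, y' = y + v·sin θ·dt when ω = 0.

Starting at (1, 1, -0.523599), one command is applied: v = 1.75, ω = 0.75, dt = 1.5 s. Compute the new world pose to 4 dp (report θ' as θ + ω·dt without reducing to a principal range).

(3.4869, 1.0968, 0.6014)

θ' = -0.5236 + 0.75·1.5 = 0.6014
R = v/ω = 1.75/0.75 = 2.3333
x' = 1 + 2.3333·(sin 0.6014 − sin -0.5236) = 3.4869
y' = 1 − 2.3333·(cos 0.6014 − cos -0.5236) = 1.0968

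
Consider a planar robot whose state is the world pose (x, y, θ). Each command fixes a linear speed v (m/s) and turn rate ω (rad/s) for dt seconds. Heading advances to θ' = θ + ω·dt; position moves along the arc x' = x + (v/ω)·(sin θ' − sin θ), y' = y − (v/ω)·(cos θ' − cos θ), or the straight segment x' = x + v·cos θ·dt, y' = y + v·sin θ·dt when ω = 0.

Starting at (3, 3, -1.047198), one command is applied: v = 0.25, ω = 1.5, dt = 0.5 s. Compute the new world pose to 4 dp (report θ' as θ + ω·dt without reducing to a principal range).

(3.0955, 2.9240, -0.2972)

θ' = -1.0472 + 1.5·0.5 = -0.2972
R = v/ω = 0.25/1.5 = 0.1667
x' = 3 + 0.1667·(sin -0.2972 − sin -1.0472) = 3.0955
y' = 3 − 0.1667·(cos -0.2972 − cos -1.0472) = 2.9240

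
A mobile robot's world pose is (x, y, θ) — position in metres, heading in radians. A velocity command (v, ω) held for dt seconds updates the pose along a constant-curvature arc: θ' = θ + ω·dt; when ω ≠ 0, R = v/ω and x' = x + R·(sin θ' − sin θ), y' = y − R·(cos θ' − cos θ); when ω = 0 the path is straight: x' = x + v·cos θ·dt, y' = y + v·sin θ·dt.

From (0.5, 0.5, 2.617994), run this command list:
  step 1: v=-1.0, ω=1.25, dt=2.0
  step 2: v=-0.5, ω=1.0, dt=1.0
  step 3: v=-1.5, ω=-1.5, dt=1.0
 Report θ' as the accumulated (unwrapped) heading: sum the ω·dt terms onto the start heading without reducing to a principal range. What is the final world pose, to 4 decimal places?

step 1: θ'=5.1180 (R=-0.8000) → pose (1.6351, 1.5085, 5.1180)
step 2: θ'=6.1180 (R=-0.5000) → pose (1.2579, 1.8044, 6.1180)
step 3: θ'=4.6180 (R=1.0000) → pose (0.4268, 2.8850, 4.6180)

(0.4268, 2.8850, 4.6180)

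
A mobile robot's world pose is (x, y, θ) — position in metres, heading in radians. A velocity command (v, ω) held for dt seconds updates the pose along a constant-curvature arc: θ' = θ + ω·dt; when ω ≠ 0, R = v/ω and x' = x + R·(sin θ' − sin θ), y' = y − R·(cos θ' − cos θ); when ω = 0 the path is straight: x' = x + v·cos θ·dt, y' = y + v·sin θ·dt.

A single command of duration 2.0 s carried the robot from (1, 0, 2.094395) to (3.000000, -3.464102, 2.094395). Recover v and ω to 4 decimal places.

Δθ = 2.094395 − 2.094395 = 0.000000
ω = Δθ/dt = 0.000000/2.0 = 0.0000
ω = 0 → v = (Δx·cos θ + Δy·sin θ)/dt = -2.0000

v = -2.0000, ω = 0.0000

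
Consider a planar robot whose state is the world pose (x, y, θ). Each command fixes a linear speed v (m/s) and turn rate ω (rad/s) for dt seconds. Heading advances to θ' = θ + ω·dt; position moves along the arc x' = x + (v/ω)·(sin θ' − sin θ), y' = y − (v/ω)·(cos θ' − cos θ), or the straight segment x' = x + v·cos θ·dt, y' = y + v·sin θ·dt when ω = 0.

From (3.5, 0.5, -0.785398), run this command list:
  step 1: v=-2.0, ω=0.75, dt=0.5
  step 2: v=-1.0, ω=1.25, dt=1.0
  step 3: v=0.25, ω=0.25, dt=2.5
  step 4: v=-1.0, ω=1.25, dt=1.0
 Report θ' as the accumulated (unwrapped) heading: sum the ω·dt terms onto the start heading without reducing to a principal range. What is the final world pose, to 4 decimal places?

(2.4778, 0.6090, 2.7146)

step 1: θ'=-0.4104 (R=-2.6667) → pose (2.6783, 1.0596, -0.4104)
step 2: θ'=0.8396 (R=-0.8000) → pose (1.7636, 0.8603, 0.8396)
step 3: θ'=1.4646 (R=1.0000) → pose (2.0136, 1.4220, 1.4646)
step 4: θ'=2.7146 (R=-0.8000) → pose (2.4778, 0.6090, 2.7146)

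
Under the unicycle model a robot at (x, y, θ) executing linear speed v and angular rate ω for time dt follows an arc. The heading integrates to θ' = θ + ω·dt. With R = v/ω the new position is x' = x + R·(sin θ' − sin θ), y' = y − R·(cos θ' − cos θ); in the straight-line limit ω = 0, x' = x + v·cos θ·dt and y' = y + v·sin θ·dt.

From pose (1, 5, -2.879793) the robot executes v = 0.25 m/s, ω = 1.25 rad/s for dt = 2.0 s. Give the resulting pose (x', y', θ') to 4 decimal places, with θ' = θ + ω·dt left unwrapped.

θ' = -2.8798 + 1.25·2.0 = -0.3798
R = v/ω = 0.25/1.25 = 0.2000
x' = 1 + 0.2000·(sin -0.3798 − sin -2.8798) = 0.9776
y' = 5 − 0.2000·(cos -0.3798 − cos -2.8798) = 4.6211

(0.9776, 4.6211, -0.3798)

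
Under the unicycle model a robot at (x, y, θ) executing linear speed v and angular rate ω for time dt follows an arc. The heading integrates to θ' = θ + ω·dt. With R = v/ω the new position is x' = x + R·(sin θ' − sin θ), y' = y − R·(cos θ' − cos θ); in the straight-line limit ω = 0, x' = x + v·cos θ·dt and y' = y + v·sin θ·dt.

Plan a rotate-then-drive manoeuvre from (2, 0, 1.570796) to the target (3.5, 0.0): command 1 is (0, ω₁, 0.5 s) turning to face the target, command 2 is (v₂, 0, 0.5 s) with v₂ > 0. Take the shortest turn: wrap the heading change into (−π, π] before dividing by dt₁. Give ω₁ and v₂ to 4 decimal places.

heading to target = atan2(0−0, 3.5−2) = 0.0000
Δθ = wrap(0.0000 − 1.5708) = -1.5708; ω₁ = Δθ/dt₁ = -3.1416
distance = √((3.5−2)² + (0−0)²) = 1.5000; v₂ = distance/dt₂ = 3.0000

ω₁ = -3.1416, v₂ = 3.0000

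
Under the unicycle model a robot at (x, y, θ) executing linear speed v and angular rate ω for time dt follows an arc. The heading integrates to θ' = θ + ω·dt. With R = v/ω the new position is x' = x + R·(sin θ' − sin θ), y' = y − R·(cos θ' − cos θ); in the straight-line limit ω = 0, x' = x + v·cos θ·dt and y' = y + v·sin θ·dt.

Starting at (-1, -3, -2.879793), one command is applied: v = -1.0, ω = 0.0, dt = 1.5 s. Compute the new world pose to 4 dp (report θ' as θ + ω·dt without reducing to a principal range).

θ' = -2.8798 + 0.0·1.5 = -2.8798
ω = 0 → straight: x' = -1 + -1.0·cos(-2.8798)·1.5 = 0.4489
y' = -3 + -1.0·sin(-2.8798)·1.5 = -2.6118

(0.4489, -2.6118, -2.8798)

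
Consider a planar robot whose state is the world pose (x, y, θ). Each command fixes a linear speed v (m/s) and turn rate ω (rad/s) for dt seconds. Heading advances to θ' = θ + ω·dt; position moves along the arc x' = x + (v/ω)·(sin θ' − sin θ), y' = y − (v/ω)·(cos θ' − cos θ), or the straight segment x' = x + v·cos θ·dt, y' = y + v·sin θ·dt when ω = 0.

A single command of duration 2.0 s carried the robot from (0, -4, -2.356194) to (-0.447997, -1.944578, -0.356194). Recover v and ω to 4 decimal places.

v = -1.2500, ω = 1.0000

Δθ = -0.356194 − -2.356194 = 2.000000
ω = Δθ/dt = 2.000000/2.0 = 1.0000
R = −Δy/(cos θ' − cos θ) = -1.2500
v = R·ω = -1.2500·1.0000 = -1.2500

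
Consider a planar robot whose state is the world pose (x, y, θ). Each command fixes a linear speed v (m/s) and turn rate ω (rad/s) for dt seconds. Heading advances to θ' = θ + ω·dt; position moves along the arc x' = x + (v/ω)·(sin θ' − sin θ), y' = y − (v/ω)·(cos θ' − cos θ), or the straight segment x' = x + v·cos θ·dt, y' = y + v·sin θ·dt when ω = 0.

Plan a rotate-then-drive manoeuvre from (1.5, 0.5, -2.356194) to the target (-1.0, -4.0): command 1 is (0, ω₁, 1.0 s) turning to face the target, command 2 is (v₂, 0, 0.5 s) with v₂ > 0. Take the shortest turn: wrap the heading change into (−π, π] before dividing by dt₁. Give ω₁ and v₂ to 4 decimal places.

ω₁ = 0.2783, v₂ = 10.2956

heading to target = atan2(-4−0.5, -1−1.5) = -2.0779
Δθ = wrap(-2.0779 − -2.3562) = 0.2783; ω₁ = Δθ/dt₁ = 0.2783
distance = √((-1−1.5)² + (-4−0.5)²) = 5.1478; v₂ = distance/dt₂ = 10.2956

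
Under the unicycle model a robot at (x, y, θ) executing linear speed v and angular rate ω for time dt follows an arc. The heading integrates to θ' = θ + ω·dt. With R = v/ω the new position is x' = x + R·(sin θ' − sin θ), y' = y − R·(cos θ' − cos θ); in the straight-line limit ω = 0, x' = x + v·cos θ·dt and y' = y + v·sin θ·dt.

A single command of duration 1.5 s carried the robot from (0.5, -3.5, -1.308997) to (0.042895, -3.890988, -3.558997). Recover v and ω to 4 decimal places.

Δθ = -3.558997 − -1.308997 = -2.250000
ω = Δθ/dt = -2.250000/1.5 = -1.5000
R = Δx/(sin θ' − sin θ) = -0.3333
v = R·ω = -0.3333·-1.5000 = 0.5000

v = 0.5000, ω = -1.5000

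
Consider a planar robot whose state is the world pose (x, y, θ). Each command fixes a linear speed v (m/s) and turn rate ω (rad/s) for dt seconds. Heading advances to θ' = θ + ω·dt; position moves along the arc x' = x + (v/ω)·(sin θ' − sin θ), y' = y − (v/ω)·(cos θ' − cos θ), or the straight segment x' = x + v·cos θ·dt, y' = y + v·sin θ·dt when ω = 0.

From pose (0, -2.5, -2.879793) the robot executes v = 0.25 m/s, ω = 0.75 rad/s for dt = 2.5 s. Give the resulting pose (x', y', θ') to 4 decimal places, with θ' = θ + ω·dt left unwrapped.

θ' = -2.8798 + 0.75·2.5 = -1.0048
R = v/ω = 0.25/0.75 = 0.3333
x' = 0 + 0.3333·(sin -1.0048 − sin -2.8798) = -0.1951
y' = -2.5 − 0.3333·(cos -1.0048 − cos -2.8798) = -3.0007

(-0.1951, -3.0007, -1.0048)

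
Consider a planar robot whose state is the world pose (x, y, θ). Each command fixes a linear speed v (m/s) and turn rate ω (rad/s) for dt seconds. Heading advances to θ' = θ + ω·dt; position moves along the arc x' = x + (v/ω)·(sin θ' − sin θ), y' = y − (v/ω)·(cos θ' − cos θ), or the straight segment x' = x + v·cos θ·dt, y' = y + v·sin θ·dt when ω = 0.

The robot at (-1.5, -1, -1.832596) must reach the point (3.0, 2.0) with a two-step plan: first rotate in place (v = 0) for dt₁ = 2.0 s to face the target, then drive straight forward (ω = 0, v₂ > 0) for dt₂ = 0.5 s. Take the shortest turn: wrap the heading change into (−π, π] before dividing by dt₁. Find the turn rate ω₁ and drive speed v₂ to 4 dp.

ω₁ = 1.2103, v₂ = 10.8167

heading to target = atan2(2−-1, 3−-1.5) = 0.5880
Δθ = wrap(0.5880 − -1.8326) = 2.4206; ω₁ = Δθ/dt₁ = 1.2103
distance = √((3−-1.5)² + (2−-1)²) = 5.4083; v₂ = distance/dt₂ = 10.8167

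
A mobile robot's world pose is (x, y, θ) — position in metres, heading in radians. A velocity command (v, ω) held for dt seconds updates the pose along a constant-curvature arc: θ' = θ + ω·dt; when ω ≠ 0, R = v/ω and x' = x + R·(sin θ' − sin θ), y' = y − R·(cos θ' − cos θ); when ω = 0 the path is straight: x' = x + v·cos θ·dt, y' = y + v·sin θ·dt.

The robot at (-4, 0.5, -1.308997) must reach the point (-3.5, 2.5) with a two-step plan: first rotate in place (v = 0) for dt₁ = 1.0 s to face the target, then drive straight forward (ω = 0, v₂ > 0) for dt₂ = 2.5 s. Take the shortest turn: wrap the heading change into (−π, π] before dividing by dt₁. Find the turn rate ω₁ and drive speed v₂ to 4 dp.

heading to target = atan2(2.5−0.5, -3.5−-4) = 1.3258
Δθ = wrap(1.3258 − -1.3090) = 2.6348; ω₁ = Δθ/dt₁ = 2.6348
distance = √((-3.5−-4)² + (2.5−0.5)²) = 2.0616; v₂ = distance/dt₂ = 0.8246

ω₁ = 2.6348, v₂ = 0.8246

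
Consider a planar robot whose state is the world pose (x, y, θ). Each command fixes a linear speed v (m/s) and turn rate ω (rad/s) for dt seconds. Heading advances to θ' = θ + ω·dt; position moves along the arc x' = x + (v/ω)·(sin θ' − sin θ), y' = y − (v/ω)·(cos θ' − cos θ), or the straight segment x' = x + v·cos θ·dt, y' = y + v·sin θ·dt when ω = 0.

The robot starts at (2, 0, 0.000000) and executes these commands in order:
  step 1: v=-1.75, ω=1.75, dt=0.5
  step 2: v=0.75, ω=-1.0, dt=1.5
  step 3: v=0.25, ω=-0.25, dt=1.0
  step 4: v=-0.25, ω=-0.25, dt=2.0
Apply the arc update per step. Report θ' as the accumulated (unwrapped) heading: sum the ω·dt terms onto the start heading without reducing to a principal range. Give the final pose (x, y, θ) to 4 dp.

(2.2160, 0.0450, -1.3750)

step 1: θ'=0.8750 (R=-1.0000) → pose (1.2325, -0.3590, 0.8750)
step 2: θ'=-0.6250 (R=-0.7500) → pose (2.2469, -0.2315, -0.6250)
step 3: θ'=-0.8750 (R=-1.0000) → pose (2.4294, -0.4015, -0.8750)
step 4: θ'=-1.3750 (R=1.0000) → pose (2.2160, 0.0450, -1.3750)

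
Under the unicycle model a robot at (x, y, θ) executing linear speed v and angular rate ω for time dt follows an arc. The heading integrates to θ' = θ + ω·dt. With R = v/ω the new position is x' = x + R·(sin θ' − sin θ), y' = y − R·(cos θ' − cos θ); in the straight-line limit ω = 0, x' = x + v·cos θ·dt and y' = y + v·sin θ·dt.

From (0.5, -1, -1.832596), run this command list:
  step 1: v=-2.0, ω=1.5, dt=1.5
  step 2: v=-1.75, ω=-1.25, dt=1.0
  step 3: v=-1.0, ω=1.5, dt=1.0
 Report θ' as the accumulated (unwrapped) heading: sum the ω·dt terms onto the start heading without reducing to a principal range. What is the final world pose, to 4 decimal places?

step 1: θ'=0.4174 (R=-1.3333) → pose (-1.3284, 0.5640, 0.4174)
step 2: θ'=-0.8326 (R=1.4000) → pose (-2.9315, 0.9016, -0.8326)
step 3: θ'=0.6674 (R=-0.6667) → pose (-3.8373, 0.9766, 0.6674)

(-3.8373, 0.9766, 0.6674)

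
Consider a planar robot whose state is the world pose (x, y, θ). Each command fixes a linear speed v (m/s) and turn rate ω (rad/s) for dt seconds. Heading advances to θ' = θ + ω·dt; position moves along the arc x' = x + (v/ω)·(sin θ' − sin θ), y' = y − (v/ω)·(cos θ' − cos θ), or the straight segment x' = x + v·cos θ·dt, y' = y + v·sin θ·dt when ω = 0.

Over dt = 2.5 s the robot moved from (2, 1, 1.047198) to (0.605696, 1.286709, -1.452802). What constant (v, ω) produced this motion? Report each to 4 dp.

Δθ = -1.452802 − 1.047198 = -2.500000
ω = Δθ/dt = -2.500000/2.5 = -1.0000
R = Δx/(sin θ' − sin θ) = 0.7500
v = R·ω = 0.7500·-1.0000 = -0.7500

v = -0.7500, ω = -1.0000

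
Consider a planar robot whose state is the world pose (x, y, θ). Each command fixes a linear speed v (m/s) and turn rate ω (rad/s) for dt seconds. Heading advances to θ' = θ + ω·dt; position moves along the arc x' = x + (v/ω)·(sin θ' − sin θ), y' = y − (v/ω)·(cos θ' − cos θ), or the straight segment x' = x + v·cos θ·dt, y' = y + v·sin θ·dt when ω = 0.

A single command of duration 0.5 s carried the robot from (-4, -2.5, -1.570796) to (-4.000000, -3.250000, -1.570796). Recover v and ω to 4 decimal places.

v = 1.5000, ω = 0.0000

Δθ = -1.570796 − -1.570796 = 0.000000
ω = Δθ/dt = 0.000000/0.5 = 0.0000
ω = 0 → v = (Δx·cos θ + Δy·sin θ)/dt = 1.5000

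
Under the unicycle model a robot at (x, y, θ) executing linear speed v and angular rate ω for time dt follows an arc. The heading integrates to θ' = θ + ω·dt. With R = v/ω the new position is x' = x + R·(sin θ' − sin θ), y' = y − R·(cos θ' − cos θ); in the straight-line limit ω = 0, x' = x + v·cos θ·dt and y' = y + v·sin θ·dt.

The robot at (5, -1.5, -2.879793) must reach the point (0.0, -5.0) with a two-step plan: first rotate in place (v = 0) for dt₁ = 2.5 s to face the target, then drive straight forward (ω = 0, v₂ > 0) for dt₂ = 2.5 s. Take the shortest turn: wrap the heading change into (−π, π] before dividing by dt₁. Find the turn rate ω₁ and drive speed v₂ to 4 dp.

ω₁ = 0.1396, v₂ = 2.4413

heading to target = atan2(-5−-1.5, 0−5) = -2.5309
Δθ = wrap(-2.5309 − -2.8798) = 0.3489; ω₁ = Δθ/dt₁ = 0.1396
distance = √((0−5)² + (-5−-1.5)²) = 6.1033; v₂ = distance/dt₂ = 2.4413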